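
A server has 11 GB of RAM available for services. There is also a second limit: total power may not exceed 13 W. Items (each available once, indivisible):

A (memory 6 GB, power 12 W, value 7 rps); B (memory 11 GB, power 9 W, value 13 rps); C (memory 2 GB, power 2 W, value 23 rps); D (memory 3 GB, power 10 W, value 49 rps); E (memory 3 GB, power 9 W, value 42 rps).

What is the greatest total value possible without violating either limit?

Feasible sets respecting both limits:
- C+D: memory 5, power 12, value 72
- C+E: memory 5, power 11, value 65
- D: memory 3, power 10, value 49
Best: 72 rps.

72 rps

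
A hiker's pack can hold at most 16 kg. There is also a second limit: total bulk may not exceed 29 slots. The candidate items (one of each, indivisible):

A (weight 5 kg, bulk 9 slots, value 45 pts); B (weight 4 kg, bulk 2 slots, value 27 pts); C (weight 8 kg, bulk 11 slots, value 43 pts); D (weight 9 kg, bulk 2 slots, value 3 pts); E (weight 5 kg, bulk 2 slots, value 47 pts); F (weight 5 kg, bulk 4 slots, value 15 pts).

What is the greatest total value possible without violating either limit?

Feasible sets respecting both limits:
- A+B+E: weight 14, bulk 13, value 119
- A+E+F: weight 15, bulk 15, value 107
- A+E: weight 10, bulk 11, value 92
- C+E: weight 13, bulk 13, value 90
Best: 119 pts.

119 pts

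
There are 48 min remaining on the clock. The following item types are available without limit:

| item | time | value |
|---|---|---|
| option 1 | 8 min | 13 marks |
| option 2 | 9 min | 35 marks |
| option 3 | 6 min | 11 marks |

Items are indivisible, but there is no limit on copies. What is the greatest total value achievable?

175 marks

Best value-per-unit is option 2 at 35/9, and filling with it alone uses time 5×9=45. No mix of the others beats 5×35 = 175.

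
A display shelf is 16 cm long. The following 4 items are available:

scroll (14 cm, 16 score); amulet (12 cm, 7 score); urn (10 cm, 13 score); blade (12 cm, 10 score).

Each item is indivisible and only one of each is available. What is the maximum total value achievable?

16 score

Check high-value combinations within 16 cm:
- scroll: length 14, value 16
- urn: length 10, value 13
- blade: length 12, value 10
Best: 16 score.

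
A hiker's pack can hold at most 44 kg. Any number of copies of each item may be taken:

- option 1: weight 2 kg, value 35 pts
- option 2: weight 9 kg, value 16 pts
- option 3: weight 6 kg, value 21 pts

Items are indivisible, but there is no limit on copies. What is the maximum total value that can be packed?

770 pts

Best value-per-unit is option 1 at 35/2, and filling with it alone uses weight 22×2=44. No mix of the others beats 22×35 = 770.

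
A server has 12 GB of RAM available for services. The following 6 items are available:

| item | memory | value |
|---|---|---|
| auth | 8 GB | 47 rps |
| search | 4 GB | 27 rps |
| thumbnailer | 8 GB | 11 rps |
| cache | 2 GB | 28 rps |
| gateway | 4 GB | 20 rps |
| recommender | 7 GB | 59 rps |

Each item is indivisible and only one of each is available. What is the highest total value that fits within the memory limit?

87 rps

Check high-value combinations within 12 GB:
- cache+recommender: memory 2+7=9, value 28+59=87
- search+recommender: memory 4+7=11, value 27+59=86
- gateway+recommender: memory 4+7=11, value 20+59=79
- auth+cache: memory 8+2=10, value 47+28=75
Best: 87 rps.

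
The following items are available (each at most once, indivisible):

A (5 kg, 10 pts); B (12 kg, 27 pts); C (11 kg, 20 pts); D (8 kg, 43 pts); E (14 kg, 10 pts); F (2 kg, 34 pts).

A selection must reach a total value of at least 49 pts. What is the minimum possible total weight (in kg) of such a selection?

10

Subsets with value ≥ 49, sorted by total weight:
- D+F: weight 10, value 77
- C+F: weight 13, value 54
- A+D: weight 13, value 53
- B+F: weight 14, value 61
Minimum weight: 10 kg.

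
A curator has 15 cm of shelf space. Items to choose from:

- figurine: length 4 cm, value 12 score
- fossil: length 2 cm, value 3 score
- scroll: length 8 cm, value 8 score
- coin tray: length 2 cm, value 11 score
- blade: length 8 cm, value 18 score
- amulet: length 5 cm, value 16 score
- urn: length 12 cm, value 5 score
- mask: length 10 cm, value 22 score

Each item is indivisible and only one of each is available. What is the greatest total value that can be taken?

This is a 0/1 knapsack; check combinations near the capacity.
- coin tray+blade+amulet: length 2+8+5=15, value 11+18+16=45
- figurine+fossil+coin tray+amulet: length 4+2+2+5=13, value 12+3+11+16=42
- figurine+coin tray+blade: length 4+2+8=14, value 12+11+18=41
- figurine+coin tray+amulet: length 4+2+5=11, value 12+11+16=39
- amulet+mask: length 5+10=15, value 16+22=38
Best: 45 score.

45 score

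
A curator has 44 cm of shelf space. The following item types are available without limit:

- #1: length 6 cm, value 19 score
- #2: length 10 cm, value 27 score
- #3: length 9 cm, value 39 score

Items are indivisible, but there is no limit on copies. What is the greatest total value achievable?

Best value-per-unit is #3 at 39/9; filling with it alone gives 4×39 = 156.
Optimal mix: 1×#1 + 4×#3 → length 42, value 175.

175 score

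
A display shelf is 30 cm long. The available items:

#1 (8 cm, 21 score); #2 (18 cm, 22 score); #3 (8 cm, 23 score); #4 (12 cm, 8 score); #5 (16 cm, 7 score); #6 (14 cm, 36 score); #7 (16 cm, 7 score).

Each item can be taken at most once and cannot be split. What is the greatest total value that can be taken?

80 score

Check high-value combinations within 30 cm:
- #1+#3+#6: length 8+8+14=30, value 21+23+36=80
- #3+#6: length 8+14=22, value 23+36=59
- #1+#6: length 8+14=22, value 21+36=57
- #1+#3+#4: length 8+8+12=28, value 21+23+8=52
- #2+#3: length 18+8=26, value 22+23=45
Best: 80 score.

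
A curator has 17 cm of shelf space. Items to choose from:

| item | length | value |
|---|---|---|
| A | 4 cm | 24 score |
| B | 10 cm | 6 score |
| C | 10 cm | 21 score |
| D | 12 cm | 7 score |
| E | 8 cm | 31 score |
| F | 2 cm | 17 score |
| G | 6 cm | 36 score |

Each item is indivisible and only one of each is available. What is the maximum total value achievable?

84 score

Check high-value combinations within 17 cm:
- E+F+G: length 8+2+6=16, value 31+17+36=84
- A+F+G: length 4+2+6=12, value 24+17+36=77
- A+E+F: length 4+8+2=14, value 24+31+17=72
- E+G: length 8+6=14, value 31+36=67
Best: 84 score.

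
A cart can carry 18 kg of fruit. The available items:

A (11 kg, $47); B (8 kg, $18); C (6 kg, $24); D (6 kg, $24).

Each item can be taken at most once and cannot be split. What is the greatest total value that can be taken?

This is a 0/1 knapsack; check combinations near the capacity.
- A+C: weight 11+6=17, value 47+24=71
- A+D: weight 11+6=17, value 47+24=71
- C+D: weight 6+6=12, value 24+24=48
- A: weight 11, value 47
- B+C: weight 8+6=14, value 18+24=42
Best: $71.

$71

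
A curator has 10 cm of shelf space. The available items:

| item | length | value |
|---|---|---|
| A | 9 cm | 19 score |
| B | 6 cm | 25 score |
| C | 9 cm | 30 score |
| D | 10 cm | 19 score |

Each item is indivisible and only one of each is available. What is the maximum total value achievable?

30 score

Check high-value combinations within 10 cm:
- C: length 9, value 30
- B: length 6, value 25
- A: length 9, value 19
- D: length 10, value 19
Best: 30 score.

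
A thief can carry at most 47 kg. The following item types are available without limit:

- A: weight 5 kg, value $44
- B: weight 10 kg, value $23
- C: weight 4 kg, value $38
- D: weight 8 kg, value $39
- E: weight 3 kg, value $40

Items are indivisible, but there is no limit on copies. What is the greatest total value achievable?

Best value-per-unit is E at 40/3; filling with it alone gives 15×40 = 600.
Optimal mix: 1×A + 14×E → weight 47, value 604.

$604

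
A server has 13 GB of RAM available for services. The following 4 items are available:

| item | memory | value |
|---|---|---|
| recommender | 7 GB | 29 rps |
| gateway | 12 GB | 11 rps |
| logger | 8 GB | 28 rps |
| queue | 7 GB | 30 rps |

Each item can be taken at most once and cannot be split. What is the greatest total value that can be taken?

30 rps

Check high-value combinations within 13 GB:
- queue: memory 7, value 30
- recommender: memory 7, value 29
- logger: memory 8, value 28
- gateway: memory 12, value 11
Best: 30 rps.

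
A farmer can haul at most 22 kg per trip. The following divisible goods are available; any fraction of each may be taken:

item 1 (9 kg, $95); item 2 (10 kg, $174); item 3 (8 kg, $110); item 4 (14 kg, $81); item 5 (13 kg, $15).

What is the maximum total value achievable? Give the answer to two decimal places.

Take in order of value per unit:
- item 2 (174/10 per unit): all 10 → value 174, running total 174.00
- item 3 (110/8 per unit): all 8 → value 110, running total 284.00
- item 1 (95/9 per unit): 4 of 9 → value 4×95/9 = 42.2222, running total 326.22
Total 326.22.

326.22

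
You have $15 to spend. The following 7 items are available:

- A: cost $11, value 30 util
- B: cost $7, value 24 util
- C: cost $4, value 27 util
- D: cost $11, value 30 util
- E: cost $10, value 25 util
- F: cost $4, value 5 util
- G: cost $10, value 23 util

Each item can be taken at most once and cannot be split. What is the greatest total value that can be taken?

This is a 0/1 knapsack; check combinations near the capacity.
- A+C: cost 11+4=15, value 30+27=57
- C+D: cost 4+11=15, value 27+30=57
- B+C+F: cost 7+4+4=15, value 24+27+5=56
- C+E: cost 4+10=14, value 27+25=52
Best: 57 util.

57 util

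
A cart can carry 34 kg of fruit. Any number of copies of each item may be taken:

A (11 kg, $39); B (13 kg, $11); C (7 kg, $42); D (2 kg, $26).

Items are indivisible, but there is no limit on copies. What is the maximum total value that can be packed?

$442

Best value-per-unit is D at 26/2, and filling with it alone uses weight 17×2=34. No mix of the others beats 17×26 = 442.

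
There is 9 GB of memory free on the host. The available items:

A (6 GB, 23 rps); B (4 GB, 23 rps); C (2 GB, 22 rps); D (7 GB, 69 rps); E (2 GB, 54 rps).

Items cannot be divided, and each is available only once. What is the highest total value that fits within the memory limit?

123 rps

Check high-value combinations within 9 GB:
- D+E: memory 7+2=9, value 69+54=123
- B+C+E: memory 4+2+2=8, value 23+22+54=99
- C+D: memory 2+7=9, value 22+69=91
- B+E: memory 4+2=6, value 23+54=77
Best: 123 rps.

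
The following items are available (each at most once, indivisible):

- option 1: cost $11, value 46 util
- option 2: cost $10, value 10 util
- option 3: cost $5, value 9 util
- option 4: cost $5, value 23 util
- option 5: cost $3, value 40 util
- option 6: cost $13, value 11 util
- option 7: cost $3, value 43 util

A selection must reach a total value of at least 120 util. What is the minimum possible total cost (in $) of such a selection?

17

Subsets with value ≥ 120, sorted by total cost:
- option 1+option 5+option 7: cost 17, value 129
- option 1+option 4+option 5+option 7: cost 22, value 152
- option 1+option 3+option 5+option 7: cost 22, value 138
Minimum cost: 17 $.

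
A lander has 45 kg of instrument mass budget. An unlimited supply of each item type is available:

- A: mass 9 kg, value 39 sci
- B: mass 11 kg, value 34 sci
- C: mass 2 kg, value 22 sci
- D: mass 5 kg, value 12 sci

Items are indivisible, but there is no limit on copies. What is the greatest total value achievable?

484 sci

Best value-per-unit is C at 22/2, and filling with it alone uses mass 22×2=44. No mix of the others beats 22×22 = 484.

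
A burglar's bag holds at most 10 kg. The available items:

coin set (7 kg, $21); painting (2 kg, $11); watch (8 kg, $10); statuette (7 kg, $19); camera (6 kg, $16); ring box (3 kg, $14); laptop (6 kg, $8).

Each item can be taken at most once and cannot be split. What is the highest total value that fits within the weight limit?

Check high-value combinations within 10 kg:
- coin set+ring box: weight 7+3=10, value 21+14=35
- statuette+ring box: weight 7+3=10, value 19+14=33
- coin set+painting: weight 7+2=9, value 21+11=32
- painting+statuette: weight 2+7=9, value 11+19=30
- camera+ring box: weight 6+3=9, value 16+14=30
Best: $35.

$35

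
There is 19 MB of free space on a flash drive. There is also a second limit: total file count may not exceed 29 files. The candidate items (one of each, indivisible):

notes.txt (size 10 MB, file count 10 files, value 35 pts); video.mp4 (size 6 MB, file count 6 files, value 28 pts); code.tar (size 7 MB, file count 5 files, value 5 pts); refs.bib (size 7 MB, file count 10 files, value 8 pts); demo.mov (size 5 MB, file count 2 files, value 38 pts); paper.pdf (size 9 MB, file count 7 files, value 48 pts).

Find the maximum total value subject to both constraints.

86 pts

Feasible sets respecting both limits:
- demo.mov+paper.pdf: size 14, file count 9, value 86
- notes.txt+paper.pdf: size 19, file count 17, value 83
- video.mp4+paper.pdf: size 15, file count 13, value 76
Best: 86 pts.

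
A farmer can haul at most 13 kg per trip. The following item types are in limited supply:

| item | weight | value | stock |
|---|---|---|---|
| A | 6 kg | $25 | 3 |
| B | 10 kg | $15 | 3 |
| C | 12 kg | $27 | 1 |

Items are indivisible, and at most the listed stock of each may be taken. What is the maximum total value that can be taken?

Best selections within weight 13 and stock limits:
- 2×A: weight 12, value 50
- 1×C: weight 12, value 27
- 1×A: weight 6, value 25
- 1×B: weight 10, value 15
Best: $50.

$50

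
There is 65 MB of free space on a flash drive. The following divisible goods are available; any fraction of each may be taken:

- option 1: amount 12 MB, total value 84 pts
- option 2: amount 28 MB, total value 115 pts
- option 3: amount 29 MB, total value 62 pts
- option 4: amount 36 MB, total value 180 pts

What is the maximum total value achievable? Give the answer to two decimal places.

333.82

Take in order of value per unit:
- option 1 (84/12 per unit): all 12 → value 84, running total 84.00
- option 4 (180/36 per unit): all 36 → value 180, running total 264.00
- option 2 (115/28 per unit): 17 of 28 → value 17×115/28 = 69.8214, running total 333.82
Total 333.82.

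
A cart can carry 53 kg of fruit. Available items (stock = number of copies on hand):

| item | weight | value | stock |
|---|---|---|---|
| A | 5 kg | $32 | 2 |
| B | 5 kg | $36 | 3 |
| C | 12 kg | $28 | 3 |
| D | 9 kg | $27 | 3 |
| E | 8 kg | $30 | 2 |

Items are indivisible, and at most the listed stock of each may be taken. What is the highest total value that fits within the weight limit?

Best selections within weight 53 and stock limits:
- 2×A + 3×B + 1×C + 2×E: weight 53, value 260
- 2×A + 3×B + 1×D + 2×E: weight 50, value 259
- 2×A + 3×B + 2×D + 1×E: weight 51, value 256
- 2×A + 3×B + 3×D: weight 52, value 253
Best: $260.

$260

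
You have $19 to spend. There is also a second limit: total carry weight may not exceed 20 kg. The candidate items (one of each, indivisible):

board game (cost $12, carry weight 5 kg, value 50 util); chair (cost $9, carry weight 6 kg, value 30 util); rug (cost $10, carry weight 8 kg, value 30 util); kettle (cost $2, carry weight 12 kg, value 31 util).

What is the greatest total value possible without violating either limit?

81 util

Feasible sets respecting both limits:
- board game+kettle: cost 14, carry weight 17, value 81
- chair+kettle: cost 11, carry weight 18, value 61
- rug+kettle: cost 12, carry weight 20, value 61
- chair+rug: cost 19, carry weight 14, value 60
Best: 81 util.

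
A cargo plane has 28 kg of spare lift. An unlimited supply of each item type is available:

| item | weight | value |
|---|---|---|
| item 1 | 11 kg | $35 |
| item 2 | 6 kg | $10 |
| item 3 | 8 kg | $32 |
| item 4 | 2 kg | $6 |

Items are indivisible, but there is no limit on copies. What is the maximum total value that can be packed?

Best value-per-unit is item 3 at 32/8; filling with it alone gives 3×32 = 96.
Optimal mix: 3×item 3 + 2×item 4 → weight 28, value 108.

$108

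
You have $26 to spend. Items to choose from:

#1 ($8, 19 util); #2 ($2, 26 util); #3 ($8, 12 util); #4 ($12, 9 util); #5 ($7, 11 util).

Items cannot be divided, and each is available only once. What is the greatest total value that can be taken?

68 util

Check high-value combinations within $26:
- #1+#2+#3+#5: cost 8+2+8+7=25, value 19+26+12+11=68
- #1+#2+#3: cost 8+2+8=18, value 19+26+12=57
- #1+#2+#5: cost 8+2+7=17, value 19+26+11=56
Best: 68 util.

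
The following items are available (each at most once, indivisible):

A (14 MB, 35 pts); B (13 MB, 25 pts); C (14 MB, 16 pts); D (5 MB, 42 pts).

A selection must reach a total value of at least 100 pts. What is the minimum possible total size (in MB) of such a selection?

Subsets with value ≥ 100, sorted by total size:
- A+B+D: size 32, value 102
- A+B+C+D: size 46, value 118
Minimum size: 32 MB.

32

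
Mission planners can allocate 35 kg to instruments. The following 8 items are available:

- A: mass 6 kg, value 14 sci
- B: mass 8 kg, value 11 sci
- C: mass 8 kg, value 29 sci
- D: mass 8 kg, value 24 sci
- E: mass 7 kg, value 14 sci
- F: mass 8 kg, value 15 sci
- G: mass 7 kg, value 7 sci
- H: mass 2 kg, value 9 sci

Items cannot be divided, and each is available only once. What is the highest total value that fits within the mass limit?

91 sci

Check high-value combinations within 35 kg:
- A+C+D+F+H: mass 6+8+8+8+2=32, value 14+29+24+15+9=91
- C+D+E+F+H: mass 8+8+7+8+2=33, value 29+24+14+15+9=91
- A+C+D+E+H: mass 6+8+8+7+2=31, value 14+29+24+14+9=90
- B+C+D+F+H: mass 8+8+8+8+2=34, value 11+29+24+15+9=88
Best: 91 sci.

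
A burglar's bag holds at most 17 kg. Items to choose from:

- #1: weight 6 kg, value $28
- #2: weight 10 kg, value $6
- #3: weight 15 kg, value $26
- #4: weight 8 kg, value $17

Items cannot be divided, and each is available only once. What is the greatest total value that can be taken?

$45

Check high-value combinations within 17 kg:
- #1+#4: weight 6+8=14, value 28+17=45
- #1+#2: weight 6+10=16, value 28+6=34
- #1: weight 6, value 28
- #3: weight 15, value 26
- #4: weight 8, value 17
Best: $45.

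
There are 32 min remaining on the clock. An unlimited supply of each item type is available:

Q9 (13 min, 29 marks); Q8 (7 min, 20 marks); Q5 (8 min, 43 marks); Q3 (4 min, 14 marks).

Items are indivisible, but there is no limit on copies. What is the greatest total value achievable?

Best value-per-unit is Q5 at 43/8, and filling with it alone uses time 4×8=32. No mix of the others beats 4×43 = 172.

172 marks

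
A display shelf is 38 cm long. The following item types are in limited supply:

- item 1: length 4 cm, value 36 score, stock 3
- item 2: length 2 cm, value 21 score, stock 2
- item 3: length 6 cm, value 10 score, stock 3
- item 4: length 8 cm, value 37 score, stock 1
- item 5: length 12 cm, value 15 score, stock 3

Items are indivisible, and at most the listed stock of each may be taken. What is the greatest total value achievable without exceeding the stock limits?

Best selections within length 38 and stock limits:
- 3×item 1 + 2×item 2 + 2×item 3 + 1×item 4: length 36, value 207
- 3×item 1 + 2×item 2 + 1×item 4 + 1×item 5: length 36, value 202
- 3×item 1 + 2×item 2 + 1×item 3 + 1×item 4: length 30, value 197
- 3×item 1 + 2×item 2 + 1×item 4: length 24, value 187
Best: 207 score.

207 score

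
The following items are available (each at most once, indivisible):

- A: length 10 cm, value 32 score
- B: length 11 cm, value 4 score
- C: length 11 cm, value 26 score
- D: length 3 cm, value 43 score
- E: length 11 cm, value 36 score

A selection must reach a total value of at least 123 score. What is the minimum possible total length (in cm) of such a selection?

35

Subsets with value ≥ 123, sorted by total length:
- A+C+D+E: length 35, value 137
- A+B+C+D+E: length 46, value 141
Minimum length: 35 cm.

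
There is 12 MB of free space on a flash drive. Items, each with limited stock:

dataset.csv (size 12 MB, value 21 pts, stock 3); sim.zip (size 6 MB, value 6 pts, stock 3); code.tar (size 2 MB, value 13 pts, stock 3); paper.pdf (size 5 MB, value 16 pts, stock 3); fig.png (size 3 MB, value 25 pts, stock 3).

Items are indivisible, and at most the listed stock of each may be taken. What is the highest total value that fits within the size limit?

Best selections within size 12 and stock limits:
- 3×code.tar + 2×fig.png: size 12, value 89
- 1×code.tar + 3×fig.png: size 11, value 88
- 2×code.tar + 2×fig.png: size 10, value 76
Best: 89 pts.

89 pts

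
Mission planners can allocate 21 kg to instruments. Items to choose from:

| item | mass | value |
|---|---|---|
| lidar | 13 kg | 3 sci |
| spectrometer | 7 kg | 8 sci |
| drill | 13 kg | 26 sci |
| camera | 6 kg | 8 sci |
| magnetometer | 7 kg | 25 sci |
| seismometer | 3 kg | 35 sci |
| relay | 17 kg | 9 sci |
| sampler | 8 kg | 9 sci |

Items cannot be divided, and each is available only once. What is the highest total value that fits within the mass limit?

69 sci

Check high-value combinations within 21 kg:
- magnetometer+seismometer+sampler: mass 7+3+8=18, value 25+35+9=69
- camera+magnetometer+seismometer: mass 6+7+3=16, value 8+25+35=68
- spectrometer+magnetometer+seismometer: mass 7+7+3=17, value 8+25+35=68
Best: 69 sci.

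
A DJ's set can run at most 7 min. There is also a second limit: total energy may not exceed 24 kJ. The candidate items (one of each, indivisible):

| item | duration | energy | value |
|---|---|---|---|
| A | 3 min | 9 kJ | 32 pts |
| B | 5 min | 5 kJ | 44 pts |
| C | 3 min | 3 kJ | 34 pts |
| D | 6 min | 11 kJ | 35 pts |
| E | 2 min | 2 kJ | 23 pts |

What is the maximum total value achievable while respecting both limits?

Feasible sets respecting both limits:
- B+E: duration 7, energy 7, value 67
- A+C: duration 6, energy 12, value 66
- C+E: duration 5, energy 5, value 57
- A+E: duration 5, energy 11, value 55
Best: 67 pts.

67 pts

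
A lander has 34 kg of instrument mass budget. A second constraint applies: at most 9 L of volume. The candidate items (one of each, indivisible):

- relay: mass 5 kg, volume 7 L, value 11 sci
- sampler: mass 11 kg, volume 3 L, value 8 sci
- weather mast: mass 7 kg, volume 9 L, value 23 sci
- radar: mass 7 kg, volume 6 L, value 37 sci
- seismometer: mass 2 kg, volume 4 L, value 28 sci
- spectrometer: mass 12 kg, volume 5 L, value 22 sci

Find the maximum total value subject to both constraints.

50 sci

Feasible sets respecting both limits:
- seismometer+spectrometer: mass 14, volume 9, value 50
- sampler+radar: mass 18, volume 9, value 45
- radar: mass 7, volume 6, value 37
- sampler+seismometer: mass 13, volume 7, value 36
Best: 50 sci.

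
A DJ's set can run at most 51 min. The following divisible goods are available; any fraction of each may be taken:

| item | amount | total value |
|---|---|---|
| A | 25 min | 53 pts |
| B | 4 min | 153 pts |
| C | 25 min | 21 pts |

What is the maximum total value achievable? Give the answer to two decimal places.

Take in order of value per unit:
- B (153/4 per unit): all 4 → value 153, running total 153.00
- A (53/25 per unit): all 25 → value 53, running total 206.00
- C (21/25 per unit): 22 of 25 → value 22×21/25 = 18.4800, running total 224.48
Total 224.48.

224.48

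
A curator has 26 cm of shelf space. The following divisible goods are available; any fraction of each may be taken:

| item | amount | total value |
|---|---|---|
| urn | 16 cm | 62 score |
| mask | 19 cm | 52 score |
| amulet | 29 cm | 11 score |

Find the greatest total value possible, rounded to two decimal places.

Take in order of value per unit:
- urn (62/16 per unit): all 16 → value 62, running total 62.00
- mask (52/19 per unit): 10 of 19 → value 10×52/19 = 27.3684, running total 89.37
Total 89.37.

89.37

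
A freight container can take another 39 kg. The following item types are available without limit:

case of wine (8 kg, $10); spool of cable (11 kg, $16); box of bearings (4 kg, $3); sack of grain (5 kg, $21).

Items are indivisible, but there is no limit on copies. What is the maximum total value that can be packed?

Best value-per-unit is sack of grain at 21/5; filling with it alone gives 7×21 = 147.
Optimal mix: 1×box of bearings + 7×sack of grain → weight 39, value 150.

$150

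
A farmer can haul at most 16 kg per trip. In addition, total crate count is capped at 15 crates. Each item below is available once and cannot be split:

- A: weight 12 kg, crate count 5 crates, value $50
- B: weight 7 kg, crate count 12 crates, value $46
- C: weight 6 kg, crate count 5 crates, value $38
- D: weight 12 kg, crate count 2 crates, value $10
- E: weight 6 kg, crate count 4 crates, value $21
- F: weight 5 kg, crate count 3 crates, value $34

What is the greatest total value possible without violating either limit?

$80

Feasible sets respecting both limits:
- B+F: weight 12, crate count 15, value 80
- C+F: weight 11, crate count 8, value 72
- C+E: weight 12, crate count 9, value 59
- E+F: weight 11, crate count 7, value 55
Best: $80.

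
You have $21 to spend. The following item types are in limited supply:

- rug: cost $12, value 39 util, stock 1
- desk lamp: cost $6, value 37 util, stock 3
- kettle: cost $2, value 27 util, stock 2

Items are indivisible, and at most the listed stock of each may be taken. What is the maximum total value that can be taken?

Best selections within cost 21 and stock limits:
- 3×desk lamp + 1×kettle: cost 20, value 138
- 2×desk lamp + 2×kettle: cost 16, value 128
- 3×desk lamp: cost 18, value 111
- 1×rug + 1×desk lamp + 1×kettle: cost 20, value 103
Best: 138 util.

138 util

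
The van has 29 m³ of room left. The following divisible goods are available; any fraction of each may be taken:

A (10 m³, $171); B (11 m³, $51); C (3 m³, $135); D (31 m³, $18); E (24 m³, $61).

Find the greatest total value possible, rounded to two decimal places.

369.71

Take in order of value per unit:
- C (135/3 per unit): all 3 → value 135, running total 135.00
- A (171/10 per unit): all 10 → value 171, running total 306.00
- B (51/11 per unit): all 11 → value 51, running total 357.00
- E (61/24 per unit): 5 of 24 → value 5×61/24 = 12.7083, running total 369.71
Total 369.71.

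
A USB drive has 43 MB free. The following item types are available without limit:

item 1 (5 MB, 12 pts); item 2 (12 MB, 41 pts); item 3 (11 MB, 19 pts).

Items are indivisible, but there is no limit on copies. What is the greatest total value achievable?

135 pts

Best value-per-unit is item 2 at 41/12; filling with it alone gives 3×41 = 123.
Optimal mix: 1×item 1 + 3×item 2 → size 41, value 135.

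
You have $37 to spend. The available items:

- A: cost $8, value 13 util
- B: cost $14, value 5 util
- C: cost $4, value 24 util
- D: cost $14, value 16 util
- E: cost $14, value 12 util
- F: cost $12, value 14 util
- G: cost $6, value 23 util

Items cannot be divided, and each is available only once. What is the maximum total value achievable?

Check high-value combinations within $37:
- C+D+F+G: cost 4+14+12+6=36, value 24+16+14+23=77
- A+C+D+G: cost 8+4+14+6=32, value 13+24+16+23=76
- A+C+F+G: cost 8+4+12+6=30, value 13+24+14+23=74
- C+E+F+G: cost 4+14+12+6=36, value 24+12+14+23=73
Best: 77 util.

77 util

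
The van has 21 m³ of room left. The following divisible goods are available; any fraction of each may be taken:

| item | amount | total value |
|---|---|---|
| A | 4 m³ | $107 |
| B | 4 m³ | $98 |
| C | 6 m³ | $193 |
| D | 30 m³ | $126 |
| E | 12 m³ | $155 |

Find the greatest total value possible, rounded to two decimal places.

488.42

Take in order of value per unit:
- C (193/6 per unit): all 6 → value 193, running total 193.00
- A (107/4 per unit): all 4 → value 107, running total 300.00
- B (98/4 per unit): all 4 → value 98, running total 398.00
- E (155/12 per unit): 7 of 12 → value 7×155/12 = 90.4167, running total 488.42
Total 488.42.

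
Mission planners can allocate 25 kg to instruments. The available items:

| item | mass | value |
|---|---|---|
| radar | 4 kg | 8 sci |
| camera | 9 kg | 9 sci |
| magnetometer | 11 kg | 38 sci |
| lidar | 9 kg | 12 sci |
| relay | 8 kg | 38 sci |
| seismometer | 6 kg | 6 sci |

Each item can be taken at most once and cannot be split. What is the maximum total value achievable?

84 sci

Check high-value combinations within 25 kg:
- radar+magnetometer+relay: mass 4+11+8=23, value 8+38+38=84
- magnetometer+relay+seismometer: mass 11+8+6=25, value 38+38+6=82
- magnetometer+relay: mass 11+8=19, value 38+38=76
- radar+lidar+relay: mass 4+9+8=21, value 8+12+38=58
- radar+magnetometer+lidar: mass 4+11+9=24, value 8+38+12=58
Best: 84 sci.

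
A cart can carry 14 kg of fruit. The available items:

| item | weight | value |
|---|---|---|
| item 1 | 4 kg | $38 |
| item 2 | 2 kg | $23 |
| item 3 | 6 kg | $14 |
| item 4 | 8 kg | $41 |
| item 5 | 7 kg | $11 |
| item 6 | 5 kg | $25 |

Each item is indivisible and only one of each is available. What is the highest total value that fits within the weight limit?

Check high-value combinations within 14 kg:
- item 1+item 2+item 4: weight 4+2+8=14, value 38+23+41=102
- item 1+item 2+item 6: weight 4+2+5=11, value 38+23+25=86
- item 1+item 4: weight 4+8=12, value 38+41=79
- item 1+item 2+item 3: weight 4+2+6=12, value 38+23+14=75
- item 1+item 2+item 5: weight 4+2+7=13, value 38+23+11=72
Best: $102.

$102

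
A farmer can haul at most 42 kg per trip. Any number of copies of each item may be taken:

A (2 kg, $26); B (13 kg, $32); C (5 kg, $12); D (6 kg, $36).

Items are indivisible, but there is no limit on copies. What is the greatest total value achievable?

Best value-per-unit is A at 26/2, and filling with it alone uses weight 21×2=42. No mix of the others beats 21×26 = 546.

$546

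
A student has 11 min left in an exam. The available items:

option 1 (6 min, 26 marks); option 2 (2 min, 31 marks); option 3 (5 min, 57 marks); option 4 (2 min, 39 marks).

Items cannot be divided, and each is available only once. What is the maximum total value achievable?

127 marks

Check high-value combinations within 11 min:
- option 2+option 3+option 4: time 2+5+2=9, value 31+57+39=127
- option 3+option 4: time 5+2=7, value 57+39=96
- option 1+option 2+option 4: time 6+2+2=10, value 26+31+39=96
- option 2+option 3: time 2+5=7, value 31+57=88
- option 1+option 3: time 6+5=11, value 26+57=83
Best: 127 marks.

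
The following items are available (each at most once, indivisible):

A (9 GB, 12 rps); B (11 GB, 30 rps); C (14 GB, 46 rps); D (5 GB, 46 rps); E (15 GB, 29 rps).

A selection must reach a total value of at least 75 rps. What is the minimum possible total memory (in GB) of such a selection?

16

Subsets with value ≥ 75, sorted by total memory:
- B+D: memory 16, value 76
- C+D: memory 19, value 92
- D+E: memory 20, value 75
- A+B+D: memory 25, value 88
Minimum memory: 16 GB.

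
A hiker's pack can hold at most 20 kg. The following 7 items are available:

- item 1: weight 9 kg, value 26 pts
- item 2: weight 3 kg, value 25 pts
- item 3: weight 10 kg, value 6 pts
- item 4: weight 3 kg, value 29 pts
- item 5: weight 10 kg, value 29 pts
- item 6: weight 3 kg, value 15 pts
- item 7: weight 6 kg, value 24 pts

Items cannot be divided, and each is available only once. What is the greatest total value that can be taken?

98 pts

Check high-value combinations within 20 kg:
- item 2+item 4+item 5+item 6: weight 3+3+10+3=19, value 25+29+29+15=98
- item 1+item 2+item 4+item 6: weight 9+3+3+3=18, value 26+25+29+15=95
- item 2+item 4+item 6+item 7: weight 3+3+3+6=15, value 25+29+15+24=93
- item 2+item 4+item 5: weight 3+3+10=16, value 25+29+29=83
- item 4+item 5+item 7: weight 3+10+6=19, value 29+29+24=82
Best: 98 pts.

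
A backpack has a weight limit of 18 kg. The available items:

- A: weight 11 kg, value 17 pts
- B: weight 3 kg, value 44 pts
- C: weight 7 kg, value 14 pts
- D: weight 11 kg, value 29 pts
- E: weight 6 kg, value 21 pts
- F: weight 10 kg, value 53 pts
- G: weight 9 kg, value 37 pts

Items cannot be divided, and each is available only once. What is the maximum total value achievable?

Check high-value combinations within 18 kg:
- B+E+G: weight 3+6+9=18, value 44+21+37=102
- B+F: weight 3+10=13, value 44+53=97
- B+G: weight 3+9=12, value 44+37=81
- B+C+E: weight 3+7+6=16, value 44+14+21=79
Best: 102 pts.

102 pts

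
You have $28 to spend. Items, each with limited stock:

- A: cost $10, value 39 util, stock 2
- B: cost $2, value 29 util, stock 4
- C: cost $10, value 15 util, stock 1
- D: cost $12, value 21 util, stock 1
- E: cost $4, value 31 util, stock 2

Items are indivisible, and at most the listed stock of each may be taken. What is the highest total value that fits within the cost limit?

217 util

Best selections within cost 28 and stock limits:
- 1×A + 4×B + 2×E: cost 26, value 217
- 4×B + 1×D + 2×E: cost 28, value 199
- 2×A + 4×B: cost 28, value 194
- 4×B + 1×C + 2×E: cost 26, value 193
Best: 217 util.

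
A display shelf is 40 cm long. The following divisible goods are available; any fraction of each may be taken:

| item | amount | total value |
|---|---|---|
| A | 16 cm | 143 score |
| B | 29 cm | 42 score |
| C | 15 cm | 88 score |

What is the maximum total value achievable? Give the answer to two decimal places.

244.03

Take in order of value per unit:
- A (143/16 per unit): all 16 → value 143, running total 143.00
- C (88/15 per unit): all 15 → value 88, running total 231.00
- B (42/29 per unit): 9 of 29 → value 9×42/29 = 13.0345, running total 244.03
Total 244.03.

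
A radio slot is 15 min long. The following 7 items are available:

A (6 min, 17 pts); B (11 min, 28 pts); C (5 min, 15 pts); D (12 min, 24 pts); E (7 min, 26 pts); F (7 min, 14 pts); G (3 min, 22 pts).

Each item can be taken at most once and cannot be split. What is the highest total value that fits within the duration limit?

This is a 0/1 knapsack; check combinations near the capacity.
- C+E+G: duration 5+7+3=15, value 15+26+22=63
- A+C+G: duration 6+5+3=14, value 17+15+22=54
- C+F+G: duration 5+7+3=15, value 15+14+22=51
- B+G: duration 11+3=14, value 28+22=50
Best: 63 pts.

63 pts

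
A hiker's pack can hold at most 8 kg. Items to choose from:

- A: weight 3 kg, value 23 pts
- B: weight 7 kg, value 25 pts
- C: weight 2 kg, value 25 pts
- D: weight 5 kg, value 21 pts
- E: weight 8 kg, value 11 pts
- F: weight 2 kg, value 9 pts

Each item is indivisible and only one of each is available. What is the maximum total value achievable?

57 pts

This is a 0/1 knapsack; check combinations near the capacity.
- A+C+F: weight 3+2+2=7, value 23+25+9=57
- A+C: weight 3+2=5, value 23+25=48
- C+D: weight 2+5=7, value 25+21=46
- A+D: weight 3+5=8, value 23+21=44
Best: 57 pts.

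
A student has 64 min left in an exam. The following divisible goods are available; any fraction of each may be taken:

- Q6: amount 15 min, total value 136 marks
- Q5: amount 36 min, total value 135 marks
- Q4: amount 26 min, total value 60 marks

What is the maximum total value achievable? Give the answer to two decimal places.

Take in order of value per unit:
- Q6 (136/15 per unit): all 15 → value 136, running total 136.00
- Q5 (135/36 per unit): all 36 → value 135, running total 271.00
- Q4 (60/26 per unit): 13 of 26 → value 13×60/26 = 30.0000, running total 301.00
Total 301.00.

301.00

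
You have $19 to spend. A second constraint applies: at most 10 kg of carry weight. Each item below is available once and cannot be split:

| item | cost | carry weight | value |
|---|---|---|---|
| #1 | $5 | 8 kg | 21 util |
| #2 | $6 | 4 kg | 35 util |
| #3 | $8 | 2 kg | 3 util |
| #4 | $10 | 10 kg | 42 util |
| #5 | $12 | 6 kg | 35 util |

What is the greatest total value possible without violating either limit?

70 util

Feasible sets respecting both limits:
- #2+#5: cost 18, carry weight 10, value 70
- #4: cost 10, carry weight 10, value 42
- #2+#3: cost 14, carry weight 6, value 38
- #2: cost 6, carry weight 4, value 35
Best: 70 util.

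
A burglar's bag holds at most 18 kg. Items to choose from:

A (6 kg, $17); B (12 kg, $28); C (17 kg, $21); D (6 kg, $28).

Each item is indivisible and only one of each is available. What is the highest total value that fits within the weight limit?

This is a 0/1 knapsack; check combinations near the capacity.
- B+D: weight 12+6=18, value 28+28=56
- A+D: weight 6+6=12, value 17+28=45
- A+B: weight 6+12=18, value 17+28=45
- D: weight 6, value 28
- B: weight 12, value 28
Best: $56.

$56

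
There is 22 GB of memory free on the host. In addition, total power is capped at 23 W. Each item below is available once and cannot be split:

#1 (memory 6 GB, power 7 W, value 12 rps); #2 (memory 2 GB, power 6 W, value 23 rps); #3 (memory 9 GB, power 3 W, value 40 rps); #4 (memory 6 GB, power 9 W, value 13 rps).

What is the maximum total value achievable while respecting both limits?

Feasible sets respecting both limits:
- #2+#3+#4: memory 17, power 18, value 76
- #1+#2+#3: memory 17, power 16, value 75
- #1+#3+#4: memory 21, power 19, value 65
Best: 76 rps.

76 rps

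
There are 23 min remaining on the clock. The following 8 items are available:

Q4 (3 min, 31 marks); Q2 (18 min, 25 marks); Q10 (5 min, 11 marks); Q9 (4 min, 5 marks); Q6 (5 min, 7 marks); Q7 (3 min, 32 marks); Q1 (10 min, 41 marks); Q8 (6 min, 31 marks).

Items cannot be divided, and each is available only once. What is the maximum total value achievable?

135 marks

Check high-value combinations within 23 min:
- Q4+Q7+Q1+Q8: time 3+3+10+6=22, value 31+32+41+31=135
- Q4+Q10+Q7+Q1: time 3+5+3+10=21, value 31+11+32+41=115
- Q4+Q10+Q6+Q7+Q8: time 3+5+5+3+6=22, value 31+11+7+32+31=112
Best: 135 marks.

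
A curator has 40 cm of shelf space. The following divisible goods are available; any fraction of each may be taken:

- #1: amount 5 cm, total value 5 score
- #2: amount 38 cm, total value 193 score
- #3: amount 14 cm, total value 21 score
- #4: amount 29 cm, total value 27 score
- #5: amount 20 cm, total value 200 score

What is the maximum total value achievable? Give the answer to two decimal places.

Take in order of value per unit:
- #5 (200/20 per unit): all 20 → value 200, running total 200.00
- #2 (193/38 per unit): 20 of 38 → value 20×193/38 = 101.5789, running total 301.58
Total 301.58.

301.58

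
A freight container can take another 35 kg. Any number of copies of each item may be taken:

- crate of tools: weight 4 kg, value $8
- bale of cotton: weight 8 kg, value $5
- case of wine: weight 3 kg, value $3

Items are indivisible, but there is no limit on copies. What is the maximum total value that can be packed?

Best value-per-unit is crate of tools at 8/4; filling with it alone gives 8×8 = 64.
Optimal mix: 8×crate of tools + 1×case of wine → weight 35, value 67.

$67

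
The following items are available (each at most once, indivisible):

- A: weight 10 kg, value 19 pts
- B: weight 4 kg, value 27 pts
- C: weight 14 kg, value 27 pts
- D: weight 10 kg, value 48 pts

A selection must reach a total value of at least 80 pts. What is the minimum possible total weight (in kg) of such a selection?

24

Subsets with value ≥ 80, sorted by total weight:
- A+B+D: weight 24, value 94
- B+C+D: weight 28, value 102
- A+C+D: weight 34, value 94
- A+B+C+D: weight 38, value 121
Minimum weight: 24 kg.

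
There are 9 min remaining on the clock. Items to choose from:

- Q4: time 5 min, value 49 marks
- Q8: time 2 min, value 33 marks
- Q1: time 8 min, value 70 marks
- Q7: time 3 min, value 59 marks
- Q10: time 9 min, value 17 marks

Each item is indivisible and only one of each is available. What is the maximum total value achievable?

108 marks

This is a 0/1 knapsack; check combinations near the capacity.
- Q4+Q7: time 5+3=8, value 49+59=108
- Q8+Q7: time 2+3=5, value 33+59=92
- Q4+Q8: time 5+2=7, value 49+33=82
- Q1: time 8, value 70
Best: 108 marks.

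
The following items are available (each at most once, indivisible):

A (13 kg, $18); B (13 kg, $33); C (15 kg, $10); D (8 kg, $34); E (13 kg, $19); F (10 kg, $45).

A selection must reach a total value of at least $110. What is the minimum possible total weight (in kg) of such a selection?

Subsets with value ≥ 110, sorted by total weight:
- B+D+F: weight 31, value 112
- B+D+E+F: weight 44, value 131
- A+B+D+F: weight 44, value 130
- A+D+E+F: weight 44, value 116
Minimum weight: 31 kg.

31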